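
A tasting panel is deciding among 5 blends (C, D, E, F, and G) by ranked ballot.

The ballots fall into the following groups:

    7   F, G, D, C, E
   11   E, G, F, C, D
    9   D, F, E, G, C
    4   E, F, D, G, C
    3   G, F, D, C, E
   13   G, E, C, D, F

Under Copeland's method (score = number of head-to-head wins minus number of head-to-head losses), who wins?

Pairwise results:
  C vs D: C wins 24–23.
  C vs E: E wins 37–10.
  C vs F: F wins 34–13.
  C vs G: G wins 47–0.
  D vs E: E wins 28–19.
  D vs F: F wins 25–22.
  D vs G: G wins 34–13.
  E vs F: E wins 28–19.
  E vs G: E wins 24–23.
  F vs G: G wins 27–20.
Copeland scores (wins − losses):
  C: 1 − 3 = -2
  D: 0 − 4 = -4
  E: 4 − 0 = 4
  F: 2 − 2 = 0
  G: 3 − 1 = 2
E has the best Copeland score.

E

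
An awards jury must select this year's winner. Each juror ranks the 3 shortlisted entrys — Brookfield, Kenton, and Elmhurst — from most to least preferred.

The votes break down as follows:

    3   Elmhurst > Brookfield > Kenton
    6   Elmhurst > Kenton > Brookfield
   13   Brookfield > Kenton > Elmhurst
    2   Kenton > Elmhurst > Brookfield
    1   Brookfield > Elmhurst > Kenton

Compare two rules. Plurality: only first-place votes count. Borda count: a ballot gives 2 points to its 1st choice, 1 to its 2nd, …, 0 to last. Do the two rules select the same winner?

Plurality first-place counts: Brookfield 14, Kenton 2, Elmhurst 9 → Brookfield.
Borda totals: Brookfield 31, Kenton 23, Elmhurst 21 → Brookfield.
The two rules agree on Brookfield.

Yes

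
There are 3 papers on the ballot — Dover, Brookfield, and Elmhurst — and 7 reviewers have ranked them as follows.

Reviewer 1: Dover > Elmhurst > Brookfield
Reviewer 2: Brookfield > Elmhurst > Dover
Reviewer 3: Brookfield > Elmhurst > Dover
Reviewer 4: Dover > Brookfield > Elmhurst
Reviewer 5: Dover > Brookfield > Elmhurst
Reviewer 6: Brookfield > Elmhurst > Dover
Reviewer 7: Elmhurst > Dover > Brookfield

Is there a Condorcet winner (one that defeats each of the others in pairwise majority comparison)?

No

Head-to-head results (7 voters total):
Dover vs Brookfield: Dover wins 4–3.
Dover vs Elmhurst: Elmhurst wins 4–3.
Brookfield vs Elmhurst: Brookfield wins 5–2.
No candidate beats all others: Dover beats Brookfield beats Elmhurst beats Dover, a majority cycle.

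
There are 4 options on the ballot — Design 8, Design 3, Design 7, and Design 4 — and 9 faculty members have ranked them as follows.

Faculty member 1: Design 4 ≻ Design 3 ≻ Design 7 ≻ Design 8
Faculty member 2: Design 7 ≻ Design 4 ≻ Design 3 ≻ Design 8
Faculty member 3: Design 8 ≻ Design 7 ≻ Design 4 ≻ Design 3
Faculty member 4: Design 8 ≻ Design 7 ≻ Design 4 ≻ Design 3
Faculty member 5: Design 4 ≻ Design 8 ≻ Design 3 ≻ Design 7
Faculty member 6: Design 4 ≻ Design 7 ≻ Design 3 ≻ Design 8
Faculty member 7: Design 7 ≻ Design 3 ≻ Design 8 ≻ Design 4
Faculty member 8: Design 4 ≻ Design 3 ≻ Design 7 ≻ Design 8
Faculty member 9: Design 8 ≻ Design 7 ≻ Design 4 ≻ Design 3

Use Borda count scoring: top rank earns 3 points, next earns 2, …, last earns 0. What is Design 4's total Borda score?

17

Borda scores:
  Design 8: 0 + 0 + 3 + 3 + 2 + 0 + 1 + 0 + 3 = 12
  Design 3: 2 + 1 + 0 + 0 + 1 + 1 + 2 + 2 + 0 = 9
  Design 7: 1 + 3 + 2 + 2 + 0 + 2 + 3 + 1 + 2 = 16
  Design 4: 3 + 2 + 1 + 1 + 3 + 3 + 0 + 3 + 1 = 17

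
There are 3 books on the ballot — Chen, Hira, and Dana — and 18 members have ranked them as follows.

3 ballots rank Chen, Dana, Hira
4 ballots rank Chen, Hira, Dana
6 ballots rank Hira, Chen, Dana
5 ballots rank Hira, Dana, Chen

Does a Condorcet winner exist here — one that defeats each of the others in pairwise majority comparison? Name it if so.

Head-to-head results (18 voters total):
Chen vs Hira: Hira wins 11–7.
Chen vs Dana: Chen wins 13–5.
Hira vs Dana: Hira wins 15–3.
Hira beats each rival — Chen (11–7), Dana (15–3) — so Hira is the Condorcet winner.

Hira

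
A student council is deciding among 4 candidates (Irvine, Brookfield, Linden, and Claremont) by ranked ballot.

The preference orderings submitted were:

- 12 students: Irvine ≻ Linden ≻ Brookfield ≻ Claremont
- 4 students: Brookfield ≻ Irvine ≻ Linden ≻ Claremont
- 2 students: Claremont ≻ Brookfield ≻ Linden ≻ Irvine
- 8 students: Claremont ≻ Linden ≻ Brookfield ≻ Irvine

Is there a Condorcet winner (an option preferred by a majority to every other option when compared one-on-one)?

No

Head-to-head results (26 voters total):
Irvine vs Brookfield: Brookfield wins 14–12.
Irvine vs Linden: Irvine wins 16–10.
Irvine vs Claremont: Irvine wins 16–10.
Brookfield vs Linden: Linden wins 20–6.
Brookfield vs Claremont: Brookfield wins 16–10.
Linden vs Claremont: Linden wins 16–10.
No candidate beats all others: Irvine beats Linden beats Brookfield beats Irvine, a majority cycle.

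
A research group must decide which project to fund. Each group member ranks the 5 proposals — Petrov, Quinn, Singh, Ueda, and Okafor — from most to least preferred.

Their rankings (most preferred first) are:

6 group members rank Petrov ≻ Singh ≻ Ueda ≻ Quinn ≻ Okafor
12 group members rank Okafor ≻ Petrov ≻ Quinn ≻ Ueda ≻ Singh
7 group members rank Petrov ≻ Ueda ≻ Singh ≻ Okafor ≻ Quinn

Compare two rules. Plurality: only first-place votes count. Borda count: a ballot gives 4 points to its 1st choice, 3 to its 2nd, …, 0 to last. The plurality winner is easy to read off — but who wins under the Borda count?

Plurality first-place counts: Petrov 13, Quinn 0, Singh 0, Ueda 0, Okafor 12 → Petrov.
Borda totals: Petrov 88, Quinn 30, Singh 32, Ueda 45, Okafor 55 → Petrov.

Petrov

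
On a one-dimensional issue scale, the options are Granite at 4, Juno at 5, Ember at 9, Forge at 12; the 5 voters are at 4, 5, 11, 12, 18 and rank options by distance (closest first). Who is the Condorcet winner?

Forge

With single-peaked preferences on a line, the Condorcet winner is the candidate closest to the median voter.
The median voter (position 11) is closest to Forge at 12.
Check: Forge vs Ember — voters closer to Forge: 3 of 5.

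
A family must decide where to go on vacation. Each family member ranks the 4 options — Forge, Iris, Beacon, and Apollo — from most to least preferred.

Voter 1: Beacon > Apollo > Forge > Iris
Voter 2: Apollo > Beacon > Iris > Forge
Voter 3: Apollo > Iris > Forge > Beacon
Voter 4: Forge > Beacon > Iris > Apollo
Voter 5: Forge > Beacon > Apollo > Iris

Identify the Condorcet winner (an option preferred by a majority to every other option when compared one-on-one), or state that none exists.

Head-to-head results (5 voters total):
Forge vs Iris: Forge wins 3–2.
Forge vs Beacon: Forge wins 3–2.
Forge vs Apollo: Apollo wins 3–2.
Iris vs Beacon: Beacon wins 4–1.
Iris vs Apollo: Apollo wins 4–1.
Beacon vs Apollo: Beacon wins 3–2.
No candidate beats all others: Forge beats Beacon beats Apollo beats Forge, a majority cycle.

None — there is no Condorcet winner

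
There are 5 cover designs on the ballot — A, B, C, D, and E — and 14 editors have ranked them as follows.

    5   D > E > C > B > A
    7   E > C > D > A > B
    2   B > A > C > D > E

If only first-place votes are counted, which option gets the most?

E

First-place vote totals:
  A: 0
  B: 2
  C: 0
  D: 5
  E: 7
E has the most first-place votes.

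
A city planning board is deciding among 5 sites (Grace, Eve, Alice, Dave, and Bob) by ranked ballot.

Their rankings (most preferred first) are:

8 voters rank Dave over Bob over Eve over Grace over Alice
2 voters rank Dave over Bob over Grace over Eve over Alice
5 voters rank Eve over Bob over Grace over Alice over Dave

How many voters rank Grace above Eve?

2

Ballots ranking Grace above Eve: 2.
Ballots ranking Eve above Grace: 8+5 = 13.
So 2 of 15 voters prefer Grace to Eve.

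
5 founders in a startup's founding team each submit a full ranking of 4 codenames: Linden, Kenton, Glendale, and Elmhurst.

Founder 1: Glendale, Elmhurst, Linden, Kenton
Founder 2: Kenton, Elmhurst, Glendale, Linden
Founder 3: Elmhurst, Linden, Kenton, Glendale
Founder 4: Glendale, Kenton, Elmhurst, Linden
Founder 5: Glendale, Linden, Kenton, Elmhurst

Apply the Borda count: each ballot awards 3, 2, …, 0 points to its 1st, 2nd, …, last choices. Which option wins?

Borda scores:
  Linden: 1 + 0 + 2 + 0 + 2 = 5
  Kenton: 0 + 3 + 1 + 2 + 1 = 7
  Glendale: 3 + 1 + 0 + 3 + 3 = 10
  Elmhurst: 2 + 2 + 3 + 1 + 0 = 8
Glendale has the highest total.

Glendale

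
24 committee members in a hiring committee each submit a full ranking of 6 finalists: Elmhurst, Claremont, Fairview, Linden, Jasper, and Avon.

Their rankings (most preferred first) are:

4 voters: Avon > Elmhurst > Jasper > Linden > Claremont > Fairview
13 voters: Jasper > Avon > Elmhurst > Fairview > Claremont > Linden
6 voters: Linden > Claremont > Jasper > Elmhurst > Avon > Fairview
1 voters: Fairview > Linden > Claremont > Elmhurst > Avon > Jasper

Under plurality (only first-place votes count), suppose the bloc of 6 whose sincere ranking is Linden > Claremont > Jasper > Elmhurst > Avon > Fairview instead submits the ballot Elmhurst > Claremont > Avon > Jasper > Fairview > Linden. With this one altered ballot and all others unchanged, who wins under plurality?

First-place totals with the altered ballot: Elmhurst 6, Claremont 0, Fairview 1, Linden 0, Jasper 13, Avon 4.
The winner is unchanged: still Jasper.

Jasper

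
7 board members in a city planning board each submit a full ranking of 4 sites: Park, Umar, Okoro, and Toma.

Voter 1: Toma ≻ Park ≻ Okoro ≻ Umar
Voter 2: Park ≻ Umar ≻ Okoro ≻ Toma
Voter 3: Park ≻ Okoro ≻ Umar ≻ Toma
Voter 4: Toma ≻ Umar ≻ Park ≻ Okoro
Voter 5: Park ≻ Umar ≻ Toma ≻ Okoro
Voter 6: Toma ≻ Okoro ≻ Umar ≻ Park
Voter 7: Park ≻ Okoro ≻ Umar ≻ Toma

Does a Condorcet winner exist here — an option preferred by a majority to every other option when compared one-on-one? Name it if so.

Head-to-head results (7 voters total):
Park vs Umar: Park wins 5–2.
Park vs Okoro: Park wins 6–1.
Park vs Toma: Park wins 4–3.
Umar vs Okoro: Okoro wins 4–3.
Umar vs Toma: Umar wins 4–3.
Okoro vs Toma: Toma wins 4–3.
Park beats each rival — Umar (5–2), Okoro (6–1), Toma (4–3) — so Park is the Condorcet winner.

Park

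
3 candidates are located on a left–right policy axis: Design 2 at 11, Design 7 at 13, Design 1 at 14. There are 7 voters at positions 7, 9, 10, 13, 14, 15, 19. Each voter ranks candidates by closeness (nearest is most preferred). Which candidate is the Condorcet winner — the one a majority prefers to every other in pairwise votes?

Design 7

With single-peaked preferences on a line, the Condorcet winner is the candidate closest to the median voter.
The median voter (position 13) is closest to Design 7 at 13.
Check: Design 7 vs Design 1 — voters closer to Design 7: 4 of 7.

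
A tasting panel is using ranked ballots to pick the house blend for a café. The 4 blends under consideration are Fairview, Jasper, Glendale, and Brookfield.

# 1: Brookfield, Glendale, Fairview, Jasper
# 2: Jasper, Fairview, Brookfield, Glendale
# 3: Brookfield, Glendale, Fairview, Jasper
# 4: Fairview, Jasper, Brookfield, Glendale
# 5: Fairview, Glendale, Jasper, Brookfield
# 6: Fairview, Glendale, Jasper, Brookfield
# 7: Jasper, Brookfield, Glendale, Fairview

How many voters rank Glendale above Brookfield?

2

Ballots ranking Glendale above Brookfield: 2.
Ballots ranking Brookfield above Glendale: 5.
So 2 of 7 voters prefer Glendale to Brookfield.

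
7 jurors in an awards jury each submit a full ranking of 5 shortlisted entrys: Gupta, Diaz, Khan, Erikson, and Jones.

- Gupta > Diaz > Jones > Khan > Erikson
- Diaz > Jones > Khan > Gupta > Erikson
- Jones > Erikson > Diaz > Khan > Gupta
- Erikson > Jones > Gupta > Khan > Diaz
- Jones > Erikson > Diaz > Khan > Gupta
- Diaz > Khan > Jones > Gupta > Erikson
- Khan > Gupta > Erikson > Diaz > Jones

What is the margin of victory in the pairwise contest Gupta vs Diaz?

1

Ballots ranking Gupta above Diaz: 3.
Ballots ranking Diaz above Gupta: 4.
Diaz wins 4–3, a margin of 1.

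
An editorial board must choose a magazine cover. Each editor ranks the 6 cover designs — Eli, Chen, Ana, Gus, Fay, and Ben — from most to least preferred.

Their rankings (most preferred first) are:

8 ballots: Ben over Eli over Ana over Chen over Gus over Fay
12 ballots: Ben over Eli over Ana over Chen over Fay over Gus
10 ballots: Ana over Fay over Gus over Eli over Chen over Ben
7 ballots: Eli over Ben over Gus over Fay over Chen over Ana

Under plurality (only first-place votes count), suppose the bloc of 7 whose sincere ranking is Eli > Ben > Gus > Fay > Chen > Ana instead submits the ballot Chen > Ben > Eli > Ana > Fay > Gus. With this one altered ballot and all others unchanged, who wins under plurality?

First-place totals with the altered ballot: Eli 0, Chen 7, Ana 10, Gus 0, Fay 0, Ben 20.
The winner is unchanged: still Ben.

Ben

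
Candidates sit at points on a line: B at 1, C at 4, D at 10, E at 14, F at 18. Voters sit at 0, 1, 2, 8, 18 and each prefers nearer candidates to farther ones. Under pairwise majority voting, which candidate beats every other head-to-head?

With single-peaked preferences on a line, the Condorcet winner is the candidate closest to the median voter.
The median voter (position 2) is closest to B at 1.
Check: B vs C — voters closer to B: 3 of 5.

B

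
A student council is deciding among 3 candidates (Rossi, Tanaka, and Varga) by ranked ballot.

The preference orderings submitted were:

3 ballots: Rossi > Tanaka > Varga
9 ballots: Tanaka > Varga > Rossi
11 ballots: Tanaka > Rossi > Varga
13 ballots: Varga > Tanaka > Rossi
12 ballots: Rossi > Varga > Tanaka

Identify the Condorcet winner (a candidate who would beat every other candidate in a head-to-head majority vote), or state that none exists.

No Condorcet winner

Head-to-head results (48 voters total):
Rossi vs Tanaka: Tanaka wins 33–15.
Rossi vs Varga: Rossi wins 26–22.
Tanaka vs Varga: Varga wins 25–23.
No candidate beats all others: Rossi beats Varga beats Tanaka beats Rossi, a majority cycle.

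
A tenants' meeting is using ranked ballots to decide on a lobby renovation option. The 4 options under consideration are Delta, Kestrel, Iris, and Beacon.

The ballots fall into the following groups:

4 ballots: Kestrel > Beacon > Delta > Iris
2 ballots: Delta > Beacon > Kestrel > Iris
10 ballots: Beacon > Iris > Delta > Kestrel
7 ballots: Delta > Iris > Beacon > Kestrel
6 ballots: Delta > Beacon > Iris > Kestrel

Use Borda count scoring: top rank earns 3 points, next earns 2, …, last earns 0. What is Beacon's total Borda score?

Borda scores:
  Delta: 4·1 + 2·3 + 10·1 + 7·3 + 6·3 = 59
  Kestrel: 4·3 + 2·1 + 10·0 + 7·0 + 6·0 = 14
  Iris: 4·0 + 2·0 + 10·2 + 7·2 + 6·1 = 40
  Beacon: 4·2 + 2·2 + 10·3 + 7·1 + 6·2 = 61

61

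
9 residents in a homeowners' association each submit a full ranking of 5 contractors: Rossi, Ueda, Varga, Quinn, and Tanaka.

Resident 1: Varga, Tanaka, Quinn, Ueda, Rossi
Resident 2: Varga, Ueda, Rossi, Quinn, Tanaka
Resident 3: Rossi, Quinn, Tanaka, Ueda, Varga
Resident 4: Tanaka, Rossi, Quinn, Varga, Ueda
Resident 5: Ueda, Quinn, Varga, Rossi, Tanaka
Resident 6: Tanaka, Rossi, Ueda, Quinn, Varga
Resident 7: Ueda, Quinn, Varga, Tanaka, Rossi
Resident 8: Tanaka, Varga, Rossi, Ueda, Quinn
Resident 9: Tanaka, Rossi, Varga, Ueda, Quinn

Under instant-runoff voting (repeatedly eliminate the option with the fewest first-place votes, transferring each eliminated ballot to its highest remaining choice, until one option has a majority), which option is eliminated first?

Quinn

Round 1: Tanaka 4, Ueda 2, Varga 2, Rossi 1, Quinn 0. Quinn has the fewest and is eliminated.
Round 2: Tanaka 4, Ueda 2, Varga 2, Rossi 1. Rossi has the fewest and is eliminated.
Round 3: Tanaka 5, Ueda 2, Varga 2. Tanaka has a majority.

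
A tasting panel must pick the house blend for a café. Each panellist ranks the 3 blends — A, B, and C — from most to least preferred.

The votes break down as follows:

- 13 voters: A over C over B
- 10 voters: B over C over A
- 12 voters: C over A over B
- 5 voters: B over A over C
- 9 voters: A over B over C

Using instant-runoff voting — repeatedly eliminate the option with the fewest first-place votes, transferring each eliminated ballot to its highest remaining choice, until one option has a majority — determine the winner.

A

Round 1: A 22, B 15, C 12. C has the fewest and is eliminated.
Round 2: A 34, B 15. A has a majority.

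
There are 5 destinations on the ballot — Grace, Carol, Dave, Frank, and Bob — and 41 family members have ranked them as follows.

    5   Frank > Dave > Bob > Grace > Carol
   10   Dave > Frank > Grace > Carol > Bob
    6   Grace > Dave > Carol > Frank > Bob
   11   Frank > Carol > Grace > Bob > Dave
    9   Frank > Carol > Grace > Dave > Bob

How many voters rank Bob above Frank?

Ballots ranking Bob above Frank: 0.
Ballots ranking Frank above Bob: 5+10+6+11+9 = 41.
So 0 of 41 voters prefer Bob to Frank.

0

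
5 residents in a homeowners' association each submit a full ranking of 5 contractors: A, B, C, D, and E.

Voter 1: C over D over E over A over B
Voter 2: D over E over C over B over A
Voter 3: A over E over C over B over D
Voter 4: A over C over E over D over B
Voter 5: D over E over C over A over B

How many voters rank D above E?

Ballots ranking D above E: 3.
Ballots ranking E above D: 2.
So 3 of 5 voters prefer D to E.

3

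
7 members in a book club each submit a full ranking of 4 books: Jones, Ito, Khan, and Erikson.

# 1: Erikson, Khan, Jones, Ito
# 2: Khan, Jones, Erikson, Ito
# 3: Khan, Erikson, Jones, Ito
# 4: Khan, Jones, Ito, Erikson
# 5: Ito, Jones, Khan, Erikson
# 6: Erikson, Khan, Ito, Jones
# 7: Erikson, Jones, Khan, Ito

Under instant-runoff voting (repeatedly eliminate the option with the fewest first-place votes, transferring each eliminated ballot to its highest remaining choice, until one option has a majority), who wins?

Khan

Round 1: Khan 3, Erikson 3, Ito 1, Jones 0. Jones has the fewest and is eliminated.
Round 2: Khan 3, Erikson 3, Ito 1. Ito has the fewest and is eliminated.
Round 3: Khan 4, Erikson 3. Khan has a majority.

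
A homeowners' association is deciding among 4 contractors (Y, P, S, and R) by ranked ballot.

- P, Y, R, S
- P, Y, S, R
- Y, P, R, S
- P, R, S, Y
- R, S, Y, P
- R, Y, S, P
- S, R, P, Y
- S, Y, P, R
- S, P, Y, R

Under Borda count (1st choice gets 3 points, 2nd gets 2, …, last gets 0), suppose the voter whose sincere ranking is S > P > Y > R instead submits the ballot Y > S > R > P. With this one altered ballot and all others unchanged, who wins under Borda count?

Y

Borda totals with the altered ballot: Y 15, P 13, S 13, R 13.
The switch changes the winner from P to Y.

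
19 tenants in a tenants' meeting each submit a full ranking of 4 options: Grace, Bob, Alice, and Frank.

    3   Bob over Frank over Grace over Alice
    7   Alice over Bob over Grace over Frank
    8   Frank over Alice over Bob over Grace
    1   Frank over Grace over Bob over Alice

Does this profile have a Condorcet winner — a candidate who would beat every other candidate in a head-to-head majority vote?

Head-to-head results (19 voters total):
Grace vs Bob: Bob wins 18–1.
Grace vs Alice: Alice wins 15–4.
Grace vs Frank: Frank wins 12–7.
Bob vs Alice: Alice wins 15–4.
Bob vs Frank: Bob wins 10–9.
Alice vs Frank: Frank wins 12–7.
No candidate beats all others: Bob beats Frank beats Alice beats Bob, a majority cycle.

No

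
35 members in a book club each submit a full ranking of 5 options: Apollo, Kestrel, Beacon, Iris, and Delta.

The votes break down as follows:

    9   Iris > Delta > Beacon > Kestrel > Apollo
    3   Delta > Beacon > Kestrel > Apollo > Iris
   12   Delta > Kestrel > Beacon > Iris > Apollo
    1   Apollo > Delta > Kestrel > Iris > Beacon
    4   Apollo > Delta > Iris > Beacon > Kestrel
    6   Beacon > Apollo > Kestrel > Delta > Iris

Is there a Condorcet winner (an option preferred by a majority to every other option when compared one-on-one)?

Yes

Head-to-head results (35 voters total):
Apollo vs Kestrel: Kestrel wins 24–11.
Apollo vs Beacon: Beacon wins 30–5.
Apollo vs Iris: Iris wins 21–14.
Apollo vs Delta: Delta wins 24–11.
Kestrel vs Beacon: Beacon wins 22–13.
Kestrel vs Iris: Kestrel wins 22–13.
Kestrel vs Delta: Delta wins 29–6.
Beacon vs Iris: Beacon wins 21–14.
Beacon vs Delta: Delta wins 29–6.
Iris vs Delta: Delta wins 26–9.
Delta beats each rival — Apollo (24–11), Kestrel (29–6), Beacon (29–6), Iris (26–9) — so Delta is the Condorcet winner.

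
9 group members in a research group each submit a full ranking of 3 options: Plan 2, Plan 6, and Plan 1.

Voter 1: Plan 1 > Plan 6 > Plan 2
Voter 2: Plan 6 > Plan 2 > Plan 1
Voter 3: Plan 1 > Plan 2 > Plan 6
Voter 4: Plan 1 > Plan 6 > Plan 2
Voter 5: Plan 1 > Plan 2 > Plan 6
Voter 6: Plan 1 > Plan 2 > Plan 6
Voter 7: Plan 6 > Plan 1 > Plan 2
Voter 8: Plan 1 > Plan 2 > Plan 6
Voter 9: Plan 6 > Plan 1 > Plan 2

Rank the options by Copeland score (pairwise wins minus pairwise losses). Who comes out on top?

Plan 1

Pairwise results:
  Plan 2 vs Plan 6: Plan 6 wins 5–4.
  Plan 2 vs Plan 1: Plan 1 wins 8–1.
  Plan 6 vs Plan 1: Plan 1 wins 6–3.
Copeland scores (wins − losses):
  Plan 2: 0 − 2 = -2
  Plan 6: 1 − 1 = 0
  Plan 1: 2 − 0 = 2
Plan 1 has the best Copeland score.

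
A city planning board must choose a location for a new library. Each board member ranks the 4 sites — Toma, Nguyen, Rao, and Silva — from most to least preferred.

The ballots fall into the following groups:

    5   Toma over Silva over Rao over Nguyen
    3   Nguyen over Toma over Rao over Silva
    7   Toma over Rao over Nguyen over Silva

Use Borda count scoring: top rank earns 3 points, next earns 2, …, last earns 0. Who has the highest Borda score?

Toma

Borda scores:
  Toma: 5·3 + 3·2 + 7·3 = 42
  Nguyen: 5·0 + 3·3 + 7·1 = 16
  Rao: 5·1 + 3·1 + 7·2 = 22
  Silva: 5·2 + 3·0 + 7·0 = 10
Toma has the highest total.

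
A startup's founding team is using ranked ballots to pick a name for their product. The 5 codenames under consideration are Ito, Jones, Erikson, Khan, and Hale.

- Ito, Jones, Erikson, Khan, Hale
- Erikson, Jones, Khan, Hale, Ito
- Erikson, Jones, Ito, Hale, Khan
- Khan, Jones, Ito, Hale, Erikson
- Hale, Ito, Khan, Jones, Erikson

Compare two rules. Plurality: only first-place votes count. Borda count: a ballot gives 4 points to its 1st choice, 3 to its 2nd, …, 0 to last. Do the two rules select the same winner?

No

Plurality first-place counts: Ito 1, Jones 0, Erikson 2, Khan 1, Hale 1 → Erikson.
Borda totals: Ito 11, Jones 13, Erikson 10, Khan 9, Hale 7 → Jones.
The two rules disagree: plurality picks Erikson, Borda picks Jones.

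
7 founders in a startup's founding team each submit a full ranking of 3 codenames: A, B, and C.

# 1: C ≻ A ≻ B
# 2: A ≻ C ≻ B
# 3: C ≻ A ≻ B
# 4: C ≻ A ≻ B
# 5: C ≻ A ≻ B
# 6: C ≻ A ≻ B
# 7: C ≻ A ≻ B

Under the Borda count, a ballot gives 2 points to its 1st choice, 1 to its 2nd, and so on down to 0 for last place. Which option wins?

Borda scores:
  A: 1 + 2 + 1 + 1 + 1 + 1 + 1 = 8
  B: 0 + 0 + 0 + 0 + 0 + 0 + 0 = 0
  C: 2 + 1 + 2 + 2 + 2 + 2 + 2 = 13
C has the highest total.

C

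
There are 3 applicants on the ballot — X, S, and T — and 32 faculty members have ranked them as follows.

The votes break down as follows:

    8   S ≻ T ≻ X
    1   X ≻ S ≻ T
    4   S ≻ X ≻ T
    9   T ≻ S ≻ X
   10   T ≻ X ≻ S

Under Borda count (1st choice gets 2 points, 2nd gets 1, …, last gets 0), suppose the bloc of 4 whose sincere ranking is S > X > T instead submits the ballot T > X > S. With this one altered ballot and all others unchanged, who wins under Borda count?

T

Borda totals with the altered ballot: X 16, S 26, T 54.
The winner is unchanged: still T.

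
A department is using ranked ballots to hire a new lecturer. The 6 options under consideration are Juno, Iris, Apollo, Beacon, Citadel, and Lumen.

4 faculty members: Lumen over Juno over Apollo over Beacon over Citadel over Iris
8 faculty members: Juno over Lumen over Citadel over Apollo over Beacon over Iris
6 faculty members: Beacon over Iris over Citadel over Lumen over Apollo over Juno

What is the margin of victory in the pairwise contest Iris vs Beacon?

18

Ballots ranking Iris above Beacon: 0.
Ballots ranking Beacon above Iris: 4+8+6 = 18.
Beacon wins 18–0, a margin of 18.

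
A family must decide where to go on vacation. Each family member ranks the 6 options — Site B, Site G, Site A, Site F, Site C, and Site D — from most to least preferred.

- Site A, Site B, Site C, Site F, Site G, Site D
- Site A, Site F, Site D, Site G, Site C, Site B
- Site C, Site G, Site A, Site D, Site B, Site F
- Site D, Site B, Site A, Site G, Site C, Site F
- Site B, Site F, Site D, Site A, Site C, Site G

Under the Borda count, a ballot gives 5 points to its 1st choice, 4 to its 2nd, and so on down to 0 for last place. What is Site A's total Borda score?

Borda scores:
  Site B: 4 + 0 + 1 + 4 + 5 = 14
  Site G: 1 + 2 + 4 + 2 + 0 = 9
  Site A: 5 + 5 + 3 + 3 + 2 = 18
  Site F: 2 + 4 + 0 + 0 + 4 = 10
  Site C: 3 + 1 + 5 + 1 + 1 = 11
  Site D: 0 + 3 + 2 + 5 + 3 = 13

18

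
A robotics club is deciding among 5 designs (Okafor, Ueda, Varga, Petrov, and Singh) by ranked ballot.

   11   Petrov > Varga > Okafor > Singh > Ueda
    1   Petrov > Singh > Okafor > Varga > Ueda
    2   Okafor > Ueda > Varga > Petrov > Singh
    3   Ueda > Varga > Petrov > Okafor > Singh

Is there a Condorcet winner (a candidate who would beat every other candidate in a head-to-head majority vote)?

Head-to-head results (17 voters total):
Okafor vs Ueda: Okafor wins 14–3.
Okafor vs Varga: Varga wins 14–3.
Okafor vs Petrov: Petrov wins 15–2.
Okafor vs Singh: Okafor wins 16–1.
Ueda vs Varga: Varga wins 12–5.
Ueda vs Petrov: Petrov wins 12–5.
Ueda vs Singh: Singh wins 12–5.
Varga vs Petrov: Petrov wins 12–5.
Varga vs Singh: Varga wins 16–1.
Petrov vs Singh: Petrov wins 17–0.
Petrov beats each rival — Okafor (15–2), Ueda (12–5), Varga (12–5), Singh (17–0) — so Petrov is the Condorcet winner.

Yes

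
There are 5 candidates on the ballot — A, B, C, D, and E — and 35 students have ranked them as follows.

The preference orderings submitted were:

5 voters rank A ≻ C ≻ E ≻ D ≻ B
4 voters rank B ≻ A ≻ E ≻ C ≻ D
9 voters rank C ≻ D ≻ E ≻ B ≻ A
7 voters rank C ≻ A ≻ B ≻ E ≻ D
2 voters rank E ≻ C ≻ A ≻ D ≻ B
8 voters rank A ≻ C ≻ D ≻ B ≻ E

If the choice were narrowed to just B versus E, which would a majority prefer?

Ballots ranking B above E: 4+7+8 = 19.
Ballots ranking E above B: 5+9+2 = 16.
B wins the head-to-head, 19–16.

B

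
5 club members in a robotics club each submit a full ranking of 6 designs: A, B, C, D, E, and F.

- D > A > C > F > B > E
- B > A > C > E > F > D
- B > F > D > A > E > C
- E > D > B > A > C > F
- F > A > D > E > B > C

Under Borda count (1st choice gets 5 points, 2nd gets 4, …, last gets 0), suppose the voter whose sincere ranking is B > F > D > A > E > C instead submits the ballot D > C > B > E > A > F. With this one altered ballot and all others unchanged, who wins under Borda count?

Borda totals with the altered ballot: A 15, B 13, C 11, D 17, E 11, F 8.
The switch changes the winner from A to D.

D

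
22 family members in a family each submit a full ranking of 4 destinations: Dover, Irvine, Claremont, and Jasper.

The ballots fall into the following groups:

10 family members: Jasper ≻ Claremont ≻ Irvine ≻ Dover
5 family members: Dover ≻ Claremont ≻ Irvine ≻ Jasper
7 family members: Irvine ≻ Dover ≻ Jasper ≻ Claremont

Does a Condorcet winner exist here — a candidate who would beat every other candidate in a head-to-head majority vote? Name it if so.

None — there is no Condorcet winner

Head-to-head results (22 voters total):
Dover vs Irvine: Irvine wins 17–5.
Dover vs Claremont: Dover wins 12–10.
Dover vs Jasper: Dover wins 12–10.
Irvine vs Claremont: Claremont wins 15–7.
Irvine vs Jasper: Irvine wins 12–10.
Claremont vs Jasper: Jasper wins 17–5.
No candidate beats all others: Dover beats Claremont beats Irvine beats Dover, a majority cycle.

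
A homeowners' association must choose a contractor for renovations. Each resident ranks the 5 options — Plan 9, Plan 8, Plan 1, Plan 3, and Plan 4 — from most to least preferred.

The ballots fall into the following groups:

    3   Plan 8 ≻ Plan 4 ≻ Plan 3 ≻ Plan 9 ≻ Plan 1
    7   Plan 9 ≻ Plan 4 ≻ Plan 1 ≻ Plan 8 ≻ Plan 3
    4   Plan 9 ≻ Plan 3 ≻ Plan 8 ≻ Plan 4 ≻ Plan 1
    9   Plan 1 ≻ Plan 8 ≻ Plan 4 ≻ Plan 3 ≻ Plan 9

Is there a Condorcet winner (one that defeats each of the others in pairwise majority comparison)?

No

Head-to-head results (23 voters total):
Plan 9 vs Plan 8: Plan 8 wins 12–11.
Plan 9 vs Plan 1: Plan 9 wins 14–9.
Plan 9 vs Plan 3: Plan 3 wins 12–11.
Plan 9 vs Plan 4: Plan 4 wins 12–11.
Plan 8 vs Plan 1: Plan 1 wins 16–7.
Plan 8 vs Plan 3: Plan 8 wins 19–4.
Plan 8 vs Plan 4: Plan 8 wins 16–7.
Plan 1 vs Plan 3: Plan 1 wins 16–7.
Plan 1 vs Plan 4: Plan 4 wins 14–9.
Plan 3 vs Plan 4: Plan 4 wins 19–4.
No candidate beats all others: Plan 9 beats Plan 1 beats Plan 8 beats Plan 9, a majority cycle.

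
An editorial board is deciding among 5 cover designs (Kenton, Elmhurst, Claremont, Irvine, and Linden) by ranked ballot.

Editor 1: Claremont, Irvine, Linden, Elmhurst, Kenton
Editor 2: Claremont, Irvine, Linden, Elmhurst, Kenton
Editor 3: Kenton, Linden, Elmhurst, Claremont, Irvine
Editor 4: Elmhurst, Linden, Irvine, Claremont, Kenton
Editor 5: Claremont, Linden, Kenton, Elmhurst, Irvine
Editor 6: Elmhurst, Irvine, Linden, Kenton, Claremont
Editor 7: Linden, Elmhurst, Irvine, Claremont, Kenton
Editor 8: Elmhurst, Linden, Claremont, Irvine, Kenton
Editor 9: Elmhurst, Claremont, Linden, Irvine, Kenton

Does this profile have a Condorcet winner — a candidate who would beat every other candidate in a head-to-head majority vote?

Yes

Head-to-head results (9 voters total):
Kenton vs Elmhurst: Elmhurst wins 7–2.
Kenton vs Claremont: Claremont wins 7–2.
Kenton vs Irvine: Irvine wins 7–2.
Kenton vs Linden: Linden wins 8–1.
Elmhurst vs Claremont: Elmhurst wins 6–3.
Elmhurst vs Irvine: Elmhurst wins 7–2.
Elmhurst vs Linden: Linden wins 5–4.
Claremont vs Irvine: Claremont wins 6–3.
Claremont vs Linden: Linden wins 5–4.
Irvine vs Linden: Linden wins 6–3.
Linden beats each rival — Kenton (8–1), Elmhurst (5–4), Claremont (5–4), Irvine (6–3) — so Linden is the Condorcet winner.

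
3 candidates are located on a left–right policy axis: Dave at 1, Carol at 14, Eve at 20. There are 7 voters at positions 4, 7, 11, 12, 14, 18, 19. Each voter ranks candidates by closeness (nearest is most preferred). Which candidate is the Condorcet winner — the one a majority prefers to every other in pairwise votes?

Carol

With single-peaked preferences on a line, the Condorcet winner is the candidate closest to the median voter.
The median voter (position 12) is closest to Carol at 14.
Check: Carol vs Dave — voters closer to Carol: 5 of 7.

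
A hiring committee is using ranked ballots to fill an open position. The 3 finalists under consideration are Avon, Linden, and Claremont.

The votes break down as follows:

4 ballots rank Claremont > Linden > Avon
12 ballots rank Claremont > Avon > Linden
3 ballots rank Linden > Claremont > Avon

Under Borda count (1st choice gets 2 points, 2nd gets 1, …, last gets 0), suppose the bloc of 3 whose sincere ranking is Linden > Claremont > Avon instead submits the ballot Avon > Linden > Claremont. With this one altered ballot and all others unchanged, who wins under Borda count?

Claremont

Borda totals with the altered ballot: Avon 18, Linden 7, Claremont 32.
The winner is unchanged: still Claremont.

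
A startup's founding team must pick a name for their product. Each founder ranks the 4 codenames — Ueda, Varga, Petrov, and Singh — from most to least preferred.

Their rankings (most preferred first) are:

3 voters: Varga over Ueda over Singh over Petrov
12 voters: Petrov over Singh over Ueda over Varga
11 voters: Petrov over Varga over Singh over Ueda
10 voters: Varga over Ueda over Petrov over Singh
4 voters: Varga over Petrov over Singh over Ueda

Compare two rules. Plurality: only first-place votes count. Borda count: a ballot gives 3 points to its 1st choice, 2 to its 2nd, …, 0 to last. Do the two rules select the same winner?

Yes

Plurality first-place counts: Ueda 0, Varga 17, Petrov 23, Singh 0 → Petrov.
Borda totals: Ueda 38, Varga 73, Petrov 87, Singh 42 → Petrov.
The two rules agree on Petrov.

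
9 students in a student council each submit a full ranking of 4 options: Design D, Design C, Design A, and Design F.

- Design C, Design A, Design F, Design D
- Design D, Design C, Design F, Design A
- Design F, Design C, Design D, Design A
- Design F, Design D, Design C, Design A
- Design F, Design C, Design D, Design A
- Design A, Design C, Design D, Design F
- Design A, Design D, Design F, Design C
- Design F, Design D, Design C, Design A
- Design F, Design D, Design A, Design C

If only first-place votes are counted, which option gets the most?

First-place vote totals:
  Design D: 1
  Design C: 1
  Design A: 2
  Design F: 5
Design F has the most first-place votes.

Design F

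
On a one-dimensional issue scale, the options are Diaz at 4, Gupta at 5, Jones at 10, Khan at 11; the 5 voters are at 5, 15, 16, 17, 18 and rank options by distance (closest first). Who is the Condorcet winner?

Khan

With single-peaked preferences on a line, the Condorcet winner is the candidate closest to the median voter.
The median voter (position 16) is closest to Khan at 11.
Check: Khan vs Diaz — voters closer to Khan: 4 of 5.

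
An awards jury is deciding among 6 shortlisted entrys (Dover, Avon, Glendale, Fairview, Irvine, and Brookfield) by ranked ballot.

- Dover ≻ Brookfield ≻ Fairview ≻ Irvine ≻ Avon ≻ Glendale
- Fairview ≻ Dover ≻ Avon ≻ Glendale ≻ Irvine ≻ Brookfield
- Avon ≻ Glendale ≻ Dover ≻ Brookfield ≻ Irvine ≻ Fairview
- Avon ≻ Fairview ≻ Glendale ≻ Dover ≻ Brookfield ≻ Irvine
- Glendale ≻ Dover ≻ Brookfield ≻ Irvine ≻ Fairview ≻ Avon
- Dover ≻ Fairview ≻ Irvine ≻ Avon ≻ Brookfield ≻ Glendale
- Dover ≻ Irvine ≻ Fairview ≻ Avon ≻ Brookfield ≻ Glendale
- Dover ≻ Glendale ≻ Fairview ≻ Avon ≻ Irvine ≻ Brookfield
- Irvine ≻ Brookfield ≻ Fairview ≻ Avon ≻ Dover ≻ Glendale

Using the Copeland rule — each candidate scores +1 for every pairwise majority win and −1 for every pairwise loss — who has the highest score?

Pairwise results:
  Dover vs Avon: Dover wins 6–3.
  Dover vs Glendale: Dover wins 6–3.
  Dover vs Fairview: Dover wins 6–3.
  Dover vs Irvine: Dover wins 8–1.
  Dover vs Brookfield: Dover wins 8–1.
  Avon vs Glendale: Avon wins 7–2.
  Avon vs Fairview: Fairview wins 7–2.
  Avon vs Irvine: Irvine wins 5–4.
  Avon vs Brookfield: Avon wins 6–3.
  Glendale vs Fairview: Fairview wins 6–3.
  Glendale vs Irvine: Glendale wins 5–4.
  Glendale vs Brookfield: Glendale wins 5–4.
  Fairview vs Irvine: Fairview wins 5–4.
  Fairview vs Brookfield: Fairview wins 5–4.
  Irvine vs Brookfield: Irvine wins 5–4.
Copeland scores (wins − losses):
  Dover: 5 − 0 = 5
  Avon: 2 − 3 = -1
  Glendale: 2 − 3 = -1
  Fairview: 4 − 1 = 3
  Irvine: 2 − 3 = -1
  Brookfield: 0 − 5 = -5
Dover has the best Copeland score.

Dover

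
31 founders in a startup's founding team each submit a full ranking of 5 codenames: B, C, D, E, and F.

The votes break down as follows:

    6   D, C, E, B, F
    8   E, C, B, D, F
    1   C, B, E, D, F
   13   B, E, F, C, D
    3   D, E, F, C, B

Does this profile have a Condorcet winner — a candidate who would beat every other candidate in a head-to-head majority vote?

Head-to-head results (31 voters total):
B vs C: C wins 18–13.
B vs D: B wins 22–9.
B vs E: E wins 17–14.
B vs F: B wins 28–3.
C vs D: C wins 22–9.
C vs E: E wins 24–7.
C vs F: F wins 16–15.
D vs E: E wins 22–9.
D vs F: D wins 18–13.
E vs F: E wins 31–0.
E beats each rival — B (17–14), C (24–7), D (22–9), F (31–0) — so E is the Condorcet winner.

Yes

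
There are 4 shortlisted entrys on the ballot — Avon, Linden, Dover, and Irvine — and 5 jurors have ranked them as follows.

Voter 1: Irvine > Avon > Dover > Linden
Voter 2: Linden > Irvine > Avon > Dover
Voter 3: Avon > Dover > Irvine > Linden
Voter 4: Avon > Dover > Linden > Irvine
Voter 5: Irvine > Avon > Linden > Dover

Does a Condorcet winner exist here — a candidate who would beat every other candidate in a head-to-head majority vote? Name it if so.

Head-to-head results (5 voters total):
Avon vs Linden: Avon wins 4–1.
Avon vs Dover: Avon wins 5–0.
Avon vs Irvine: Irvine wins 3–2.
Linden vs Dover: Dover wins 3–2.
Linden vs Irvine: Irvine wins 3–2.
Dover vs Irvine: Irvine wins 3–2.
Irvine beats each rival — Avon (3–2), Linden (3–2), Dover (3–2) — so Irvine is the Condorcet winner.

Irvine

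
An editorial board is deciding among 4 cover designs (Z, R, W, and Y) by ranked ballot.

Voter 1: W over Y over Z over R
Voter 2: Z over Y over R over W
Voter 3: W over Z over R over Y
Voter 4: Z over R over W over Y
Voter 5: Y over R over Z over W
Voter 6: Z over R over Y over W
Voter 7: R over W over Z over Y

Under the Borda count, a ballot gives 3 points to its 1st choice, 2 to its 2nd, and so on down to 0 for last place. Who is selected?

Borda scores:
  Z: 1 + 3 + 2 + 3 + 1 + 3 + 1 = 14
  R: 0 + 1 + 1 + 2 + 2 + 2 + 3 = 11
  W: 3 + 0 + 3 + 1 + 0 + 0 + 2 = 9
  Y: 2 + 2 + 0 + 0 + 3 + 1 + 0 = 8
Z has the highest total.

Z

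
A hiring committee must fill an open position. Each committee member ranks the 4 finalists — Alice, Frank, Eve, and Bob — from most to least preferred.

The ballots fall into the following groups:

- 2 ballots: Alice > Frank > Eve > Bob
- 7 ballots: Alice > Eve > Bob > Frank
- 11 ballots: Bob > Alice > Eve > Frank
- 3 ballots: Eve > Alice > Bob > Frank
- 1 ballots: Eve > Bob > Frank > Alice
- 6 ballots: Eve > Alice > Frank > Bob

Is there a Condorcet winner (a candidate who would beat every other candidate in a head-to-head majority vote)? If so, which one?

Alice

Head-to-head results (30 voters total):
Alice vs Frank: Alice wins 29–1.
Alice vs Eve: Alice wins 20–10.
Alice vs Bob: Alice wins 18–12.
Frank vs Eve: Eve wins 28–2.
Frank vs Bob: Bob wins 22–8.
Eve vs Bob: Eve wins 19–11.
Alice beats each rival — Frank (29–1), Eve (20–10), Bob (18–12) — so Alice is the Condorcet winner.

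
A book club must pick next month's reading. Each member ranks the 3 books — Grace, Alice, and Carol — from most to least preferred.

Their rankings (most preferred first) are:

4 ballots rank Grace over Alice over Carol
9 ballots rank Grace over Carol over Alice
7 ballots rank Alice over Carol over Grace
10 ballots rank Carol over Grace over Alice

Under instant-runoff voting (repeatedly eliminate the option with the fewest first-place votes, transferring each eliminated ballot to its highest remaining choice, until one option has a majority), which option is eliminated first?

Round 1: Grace 13, Carol 10, Alice 7. Alice has the fewest and is eliminated.
Round 2: Carol 17, Grace 13. Carol has a majority.

Alice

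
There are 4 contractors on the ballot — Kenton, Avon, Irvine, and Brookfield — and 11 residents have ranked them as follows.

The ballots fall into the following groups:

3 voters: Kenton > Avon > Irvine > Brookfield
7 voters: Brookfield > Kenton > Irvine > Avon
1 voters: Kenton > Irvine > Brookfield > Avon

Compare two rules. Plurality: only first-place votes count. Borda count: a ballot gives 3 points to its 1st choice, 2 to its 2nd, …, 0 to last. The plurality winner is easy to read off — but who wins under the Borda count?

Kenton

Plurality first-place counts: Kenton 4, Avon 0, Irvine 0, Brookfield 7 → Brookfield.
Borda totals: Kenton 26, Avon 6, Irvine 12, Brookfield 22 → Kenton.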